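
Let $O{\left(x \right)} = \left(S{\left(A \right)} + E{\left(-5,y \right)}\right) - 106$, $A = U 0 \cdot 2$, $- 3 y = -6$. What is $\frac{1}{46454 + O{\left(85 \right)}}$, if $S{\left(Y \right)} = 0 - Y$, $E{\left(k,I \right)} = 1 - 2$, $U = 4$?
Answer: $\frac{1}{46347} \approx 2.1576 \cdot 10^{-5}$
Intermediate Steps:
$y = 2$ ($y = \left(- \frac{1}{3}\right) \left(-6\right) = 2$)
$A = 0$ ($A = 4 \cdot 0 \cdot 2 = 0 \cdot 2 = 0$)
$E{\left(k,I \right)} = -1$
$S{\left(Y \right)} = - Y$
$O{\left(x \right)} = -107$ ($O{\left(x \right)} = \left(\left(-1\right) 0 - 1\right) - 106 = \left(0 - 1\right) - 106 = -1 - 106 = -107$)
$\frac{1}{46454 + O{\left(85 \right)}} = \frac{1}{46454 - 107} = \frac{1}{46347}$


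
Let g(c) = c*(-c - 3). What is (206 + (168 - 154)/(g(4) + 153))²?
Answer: 663783696/15625 ≈ 42482.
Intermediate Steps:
g(c) = c*(-3 - c)
(206 + (168 - 154)/(g(4) + 153))² = (206 + (168 - 154)/(-1*4*(3 + 4) + 153))² = (206 + 14/(-1*4*7 + 153))² = (206 + 14/(-28 + 153))² = (206 + 14/125)² = (25764/125)² = 663783696/15625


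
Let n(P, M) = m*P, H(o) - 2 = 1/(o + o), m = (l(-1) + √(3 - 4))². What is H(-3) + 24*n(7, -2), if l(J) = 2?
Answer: 3035/6 + 672*I ≈ 505.83 + 672.0*I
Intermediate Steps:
m = (2 + I)² (m = (2 + √(3 - 4))² = (2 + √(-1))² = (2 + I)² ≈ 3.0 + 4.0*I)
H(o) = 2 + 1/(2*o) (H(o) = 2 + 1/(o + o) = 2 + 1/(2*o))
n(P, M) = P*(2 + I)² (n(P, M) = (2 + I)²*P = P*(2 + I)²)
H(-3) + 24*n(7, -2) = (2 + (½)/(-3)) + 24*(7*(2 + I)²) = (2 + (½)*(-⅓)) + 168*(2 + I)² = (2 - ⅙) + 168*(2 + I)² = 11/6 + 168*(2 + I)²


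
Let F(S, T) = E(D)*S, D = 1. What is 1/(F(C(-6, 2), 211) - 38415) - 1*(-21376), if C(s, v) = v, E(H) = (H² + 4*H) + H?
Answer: 820902527/38403 ≈ 21376.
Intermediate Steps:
E(H) = H² + 5*H
F(S, T) = 6*S (F(S, T) = (1*(5 + 1))*S = (1*6)*S = 6*S)
1/(F(C(-6, 2), 211) - 38415) - 1*(-21376) = 1/(6*2 - 38415) - 1*(-21376) = 1/(12 - 38415) + 21376 = 1/(-38403) + 21376 = -1/38403 + 21376 = 820902527/38403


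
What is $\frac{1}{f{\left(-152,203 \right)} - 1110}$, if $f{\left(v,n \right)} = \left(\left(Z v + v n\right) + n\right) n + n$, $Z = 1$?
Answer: $- \frac{1}{6254322} \approx -1.5989 \cdot 10^{-7}$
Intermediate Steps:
$f{\left(v,n \right)} = n + n \left(n + v + n v\right)$ ($f{\left(v,n \right)} = \left(\left(1 v + v n\right) + n\right) n + n = \left(\left(v + n v\right) + n\right) n + n = \left(n + v + n v\right) n + n = n \left(n + v + n v\right) + n = n + n \left(n + v + n v\right)$)
$\frac{1}{f{\left(-152,203 \right)} - 1110} = \frac{1}{203 \left(1 + 203 - 152 + 203 \left(-152\right)\right) - 1110} = \frac{1}{203 \left(1 + 203 - 152 - 30856\right) - 1110} = \frac{1}{203 \left(-30804\right) - 1110} = \frac{1}{-6253212 - 1110} = \frac{1}{-6254322} = - \frac{1}{6254322}$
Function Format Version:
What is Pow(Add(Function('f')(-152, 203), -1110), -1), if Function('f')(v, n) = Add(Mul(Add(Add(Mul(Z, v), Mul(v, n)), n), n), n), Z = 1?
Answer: Rational(-1, 6254322) ≈ -1.5989e-7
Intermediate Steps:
Function('f')(v, n) = Add(n, Mul(n, Add(n, v, Mul(n, v)))) (Function('f')(v, n) = Add(Mul(Add(Add(Mul(1, v), Mul(v, n)), n), n), n) = Add(Mul(Add(Add(v, Mul(n, v)), n), n), n) = Add(Mul(Add(n, v, Mul(n, v)), n), n) = Add(Mul(n, Add(n, v, Mul(n, v))), n) = Add(n, Mul(n, Add(n, v, Mul(n, v)))))
Pow(Add(Function('f')(-152, 203), -1110), -1) = Pow(Add(Mul(203, Add(1, 203, -152, Mul(203, -152))), -1110), -1) = Pow(Add(Mul(203, Add(1, 203, -152, -30856)), -1110), -1) = Pow(Add(Mul(203, -30804), -1110), -1) = Pow(Add(-6253212, -1110), -1) = Pow(-6254322, -1) = Rational(-1, 6254322)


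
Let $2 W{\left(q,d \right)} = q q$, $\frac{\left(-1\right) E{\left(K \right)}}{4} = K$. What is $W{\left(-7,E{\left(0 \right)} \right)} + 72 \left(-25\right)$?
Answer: $- \frac{3551}{2} \approx -1775.5$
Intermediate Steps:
$E{\left(K \right)} = - 4 K$
$W{\left(q,d \right)} = \frac{q^{2}}{2}$ ($W{\left(q,d \right)} = \frac{q q}{2} = \frac{q^{2}}{2}$)
$W{\left(-7,E{\left(0 \right)} \right)} + 72 \left(-25\right) = \frac{\left(-7\right)^{2}}{2} + 72 \left(-25\right) = \frac{1}{2} \cdot 49 - 1800 = \frac{49}{2} - 1800 = - \frac{3551}{2}$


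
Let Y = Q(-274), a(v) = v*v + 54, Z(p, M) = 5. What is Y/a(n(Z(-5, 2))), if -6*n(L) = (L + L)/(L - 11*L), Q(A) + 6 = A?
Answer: -36000/6943 ≈ -5.1851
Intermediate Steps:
Q(A) = -6 + A
n(L) = 1/30 (n(L) = -(L + L)/(6*(L - 11*L)) = -2*L/(6*((-10*L))) = -2*L*(-1/(10*L))/6 = -⅙*(-⅕) = 1/30)
a(v) = 54 + v² (a(v) = v² + 54 = 54 + v²)
Y = -280 (Y = -6 - 274 = -280)
Y/a(n(Z(-5, 2))) = -280/(54 + (1/30)²) = -280/(54 + 1/900) = -280/48601/900 = -280*900/48601 = -36000/6943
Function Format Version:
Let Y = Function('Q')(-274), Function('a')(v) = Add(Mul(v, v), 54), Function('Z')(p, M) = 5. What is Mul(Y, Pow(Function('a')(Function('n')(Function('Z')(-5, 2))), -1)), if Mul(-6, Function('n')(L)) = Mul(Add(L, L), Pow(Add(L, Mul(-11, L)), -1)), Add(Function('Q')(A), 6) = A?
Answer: Rational(-36000, 6943) ≈ -5.1851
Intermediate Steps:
Function('Q')(A) = Add(-6, A)
Function('n')(L) = Rational(1, 30) (Function('n')(L) = Mul(Rational(-1, 6), Mul(Add(L, L), Pow(Add(L, Mul(-11, L)), -1))) = Mul(Rational(-1, 6), Mul(Mul(2, L), Pow(Mul(-10, L), -1))) = Mul(Rational(-1, 6), Mul(Mul(2, L), Mul(Rational(-1, 10), Pow(L, -1)))) = Mul(Rational(-1, 6), Rational(-1, 5)) = Rational(1, 30))
Function('a')(v) = Add(54, Pow(v, 2)) (Function('a')(v) = Add(Pow(v, 2), 54) = Add(54, Pow(v, 2)))
Y = -280 (Y = Add(-6, -274) = -280)
Mul(Y, Pow(Function('a')(Function('n')(Function('Z')(-5, 2))), -1)) = Mul(-280, Pow(Add(54, Pow(Rational(1, 30), 2)), -1)) = Mul(-280, Pow(Add(54, Rational(1, 900)), -1)) = Mul(-280, Pow(Rational(48601, 900), -1)) = Mul(-280, Rational(900, 48601)) = Rational(-36000, 6943)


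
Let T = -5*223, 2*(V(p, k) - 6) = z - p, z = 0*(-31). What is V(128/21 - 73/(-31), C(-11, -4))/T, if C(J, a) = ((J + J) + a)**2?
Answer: -2311/1451730 ≈ -0.0015919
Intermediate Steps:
C(J, a) = (a + 2*J)**2 (C(J, a) = (2*J + a)**2 = (a + 2*J)**2)
z = 0
V(p, k) = 6 - p/2 (V(p, k) = 6 + (0 - p)/2 = 6 + (-p)/2 = 6 - p/2)
T = -1115
V(128/21 - 73/(-31), C(-11, -4))/T = (6 - (128/21 - 73/(-31))/2)/(-1115) = (6 - (128*(1/21) - 73*(-1/31))/2)*(-1/1115) = (6 - (128/21 + 73/31)/2)*(-1/1115) = (6 - 1/2*5501/651)*(-1/1115) = (6 - 5501/1302)*(-1/1115) = (2311/1302)*(-1/1115) = -2311/1451730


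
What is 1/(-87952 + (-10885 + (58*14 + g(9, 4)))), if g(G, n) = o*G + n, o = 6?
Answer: -1/97967 ≈ -1.0208e-5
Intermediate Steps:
g(G, n) = n + 6*G (g(G, n) = 6*G + n = n + 6*G)
1/(-87952 + (-10885 + (58*14 + g(9, 4)))) = 1/(-87952 + (-10885 + (58*14 + (4 + 6*9)))) = 1/(-87952 + (-10885 + (812 + (4 + 54)))) = 1/(-87952 + (-10885 + (812 + 58))) = 1/(-87952 + (-10885 + 870)) = 1/(-87952 - 10015) = 1/(-97967) = -1/97967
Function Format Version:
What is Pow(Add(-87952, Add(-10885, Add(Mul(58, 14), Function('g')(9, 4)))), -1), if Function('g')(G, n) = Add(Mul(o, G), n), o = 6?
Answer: Rational(-1, 97967) ≈ -1.0208e-5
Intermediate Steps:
Function('g')(G, n) = Add(n, Mul(6, G)) (Function('g')(G, n) = Add(Mul(6, G), n) = Add(n, Mul(6, G)))
Pow(Add(-87952, Add(-10885, Add(Mul(58, 14), Function('g')(9, 4)))), -1) = Pow(Add(-87952, Add(-10885, Add(Mul(58, 14), Add(4, Mul(6, 9))))), -1) = Pow(Add(-87952, Add(-10885, Add(812, Add(4, 54)))), -1) = Pow(Add(-87952, Add(-10885, Add(812, 58))), -1) = Pow(Add(-87952, Add(-10885, 870)), -1) = Pow(Add(-87952, -10015), -1) = Pow(-97967, -1) = Rational(-1, 97967)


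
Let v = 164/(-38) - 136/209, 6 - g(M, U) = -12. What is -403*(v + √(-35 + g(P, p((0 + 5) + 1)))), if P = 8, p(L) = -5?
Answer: 418314/209 - 403*I*√17 ≈ 2001.5 - 1661.6*I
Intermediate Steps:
g(M, U) = 18 (g(M, U) = 6 - 1*(-12) = 6 + 12 = 18)
v = -1038/209 (v = 164*(-1/38) - 136*1/209 = -82/19 - 136/209 = -1038/209 ≈ -4.9665)
-403*(v + √(-35 + g(P, p((0 + 5) + 1)))) = -403*(-1038/209 + √(-35 + 18)) = -403*(-1038/209 + √(-17)) = -403*(-1038/209 + I*√17) = 418314/209 - 403*I*√17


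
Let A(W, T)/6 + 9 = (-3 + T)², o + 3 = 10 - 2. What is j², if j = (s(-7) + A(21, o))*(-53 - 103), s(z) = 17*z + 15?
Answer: 436977216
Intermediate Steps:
o = 5 (o = -3 + (10 - 2) = -3 + 8 = 5)
A(W, T) = -54 + 6*(-3 + T)²
s(z) = 15 + 17*z
j = 20904 (j = ((15 + 17*(-7)) + 6*5*(-6 + 5))*(-53 - 103) = ((15 - 119) + 6*5*(-1))*(-156) = (-104 - 30)*(-156) = -134*(-156) = 20904)
j² = 20904² = 436977216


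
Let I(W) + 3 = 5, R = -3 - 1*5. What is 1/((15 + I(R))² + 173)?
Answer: 1/462 ≈ 0.0021645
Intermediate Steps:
R = -8 (R = -3 - 5 = -8)
I(W) = 2 (I(W) = -3 + 5 = 2)
1/((15 + I(R))² + 173) = 1/((15 + 2)² + 173) = 1/(17² + 173) = 1/(289 + 173) = 1/462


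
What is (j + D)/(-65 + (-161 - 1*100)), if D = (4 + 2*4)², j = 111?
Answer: -255/326 ≈ -0.78221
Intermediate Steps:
D = 144 (D = (4 + 8)² = 12² = 144)
(j + D)/(-65 + (-161 - 1*100)) = (111 + 144)/(-65 + (-161 - 1*100)) = 255/(-65 + (-161 - 100)) = 255/(-65 - 261) = 255/(-326) = 255*(-1/326) = -255/326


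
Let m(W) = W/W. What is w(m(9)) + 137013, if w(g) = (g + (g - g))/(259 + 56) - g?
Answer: 43158781/315 ≈ 1.3701e+5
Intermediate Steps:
m(W) = 1
w(g) = -314*g/315 (w(g) = (g + 0)/315 - g = g*(1/315) - g = g/315 - g = -314*g/315)
w(m(9)) + 137013 = -314/315*1 + 137013 = -314/315 + 137013 = 43158781/315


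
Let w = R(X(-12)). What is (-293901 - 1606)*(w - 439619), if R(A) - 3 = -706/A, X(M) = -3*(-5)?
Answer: 1948852707622/15 ≈ 1.2992e+11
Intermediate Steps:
X(M) = 15
R(A) = 3 - 706/A
w = -661/15 (w = 3 - 706/15 = -661/15 ≈ -44.067)
(-293901 - 1606)*(w - 439619) = (-293901 - 1606)*(-661/15 - 439619) = -295507*(-6594946/15) = 1948852707622/15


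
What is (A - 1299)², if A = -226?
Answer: 2325625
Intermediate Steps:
(A - 1299)² = (-226 - 1299)² = (-1525)² = 2325625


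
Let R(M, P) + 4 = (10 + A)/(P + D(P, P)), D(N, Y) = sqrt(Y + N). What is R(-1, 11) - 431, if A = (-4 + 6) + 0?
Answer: -1301/3 - 4*sqrt(22)/33 ≈ -434.24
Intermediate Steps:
D(N, Y) = sqrt(N + Y)
A = 2 (A = 2 + 0 = 2)
R(M, P) = -4 + 12/(P + sqrt(2)*sqrt(P)) (R(M, P) = -4 + (10 + 2)/(P + sqrt(P + P)) = -4 + 12/(P + sqrt(2*P)) = -4 + 12/(P + sqrt(2)*sqrt(P)))
R(-1, 11) - 431 = 4*(3 - 1*11 - sqrt(2)*sqrt(11))/(11 + sqrt(2)*sqrt(11)) - 431 = 4*(3 - 11 - sqrt(22))/(11 + sqrt(22)) - 431 = 4*(-8 - sqrt(22))/(11 + sqrt(22)) - 431 = -431 + 4*(-8 - sqrt(22))/(11 + sqrt(22))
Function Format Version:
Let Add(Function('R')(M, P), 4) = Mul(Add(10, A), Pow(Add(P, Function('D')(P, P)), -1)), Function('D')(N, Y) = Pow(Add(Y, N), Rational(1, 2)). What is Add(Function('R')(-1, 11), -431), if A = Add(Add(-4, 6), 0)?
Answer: Add(Rational(-1301, 3), Mul(Rational(-4, 33), Pow(22, Rational(1, 2)))) ≈ -434.24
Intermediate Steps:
Function('D')(N, Y) = Pow(Add(N, Y), Rational(1, 2))
A = 2 (A = Add(2, 0) = 2)
Function('R')(M, P) = Add(-4, Mul(12, Pow(Add(P, Mul(Pow(2, Rational(1, 2)), Pow(P, Rational(1, 2)))), -1))) (Function('R')(M, P) = Add(-4, Mul(Add(10, 2), Pow(Add(P, Pow(Add(P, P), Rational(1, 2))), -1))) = Add(-4, Mul(12, Pow(Add(P, Pow(Mul(2, P), Rational(1, 2))), -1))) = Add(-4, Mul(12, Pow(Add(P, Mul(Pow(2, Rational(1, 2)), Pow(P, Rational(1, 2)))), -1))))
Add(Function('R')(-1, 11), -431) = Add(Mul(4, Pow(Add(11, Mul(Pow(2, Rational(1, 2)), Pow(11, Rational(1, 2)))), -1), Add(3, Mul(-1, 11), Mul(-1, Pow(2, Rational(1, 2)), Pow(11, Rational(1, 2))))), -431) = Add(Mul(4, Pow(Add(11, Pow(22, Rational(1, 2))), -1), Add(3, -11, Mul(-1, Pow(22, Rational(1, 2))))), -431) = Add(Mul(4, Pow(Add(11, Pow(22, Rational(1, 2))), -1), Add(-8, Mul(-1, Pow(22, Rational(1, 2))))), -431) = Add(-431, Mul(4, Pow(Add(11, Pow(22, Rational(1, 2))), -1), Add(-8, Mul(-1, Pow(22, Rational(1, 2))))))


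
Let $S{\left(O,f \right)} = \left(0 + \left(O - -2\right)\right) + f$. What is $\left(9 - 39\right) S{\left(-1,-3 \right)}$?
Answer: $60$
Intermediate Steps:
$S{\left(O,f \right)} = 2 + O + f$ ($S{\left(O,f \right)} = \left(0 + \left(O + 2\right)\right) + f = \left(0 + \left(2 + O\right)\right) + f = \left(2 + O\right) + f = 2 + O + f$)
$\left(9 - 39\right) S{\left(-1,-3 \right)} = \left(9 - 39\right) \left(2 - 1 - 3\right) = \left(-30\right) \left(-2\right) = 60$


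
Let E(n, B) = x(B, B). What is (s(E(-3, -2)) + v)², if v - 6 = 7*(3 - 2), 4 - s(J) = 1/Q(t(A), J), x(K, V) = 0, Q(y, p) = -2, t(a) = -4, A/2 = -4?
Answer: 1225/4 ≈ 306.25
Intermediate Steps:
A = -8 (A = 2*(-4) = -8)
E(n, B) = 0
s(J) = 9/2 (s(J) = 4 - 1/(-2) = 4 - 1*(-½) = 4 + ½ = 9/2)
v = 13 (v = 6 + 7*(3 - 2) = 6 + 7*1 = 6 + 7 = 13)
(s(E(-3, -2)) + v)² = (9/2 + 13)² = (35/2)² = 1225/4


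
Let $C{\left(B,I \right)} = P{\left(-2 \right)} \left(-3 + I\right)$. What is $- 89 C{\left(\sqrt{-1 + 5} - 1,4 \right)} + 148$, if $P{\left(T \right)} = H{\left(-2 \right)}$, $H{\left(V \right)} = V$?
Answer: $326$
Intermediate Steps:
$P{\left(T \right)} = -2$
$C{\left(B,I \right)} = 6 - 2 I$ ($C{\left(B,I \right)} = - 2 \left(-3 + I\right) = 6 - 2 I$)
$- 89 C{\left(\sqrt{-1 + 5} - 1,4 \right)} + 148 = - 89 \left(6 - 8\right) + 148 = \left(-89\right) \left(-2\right) + 148 = 178 + 148 = 326$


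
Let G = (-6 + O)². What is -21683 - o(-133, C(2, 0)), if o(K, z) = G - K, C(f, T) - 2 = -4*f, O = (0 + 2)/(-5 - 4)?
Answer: -1770232/81 ≈ -21855.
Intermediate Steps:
O = -2/9 (O = 2/(-9) = 2*(-⅑) = -2/9 ≈ -0.22222)
C(f, T) = 2 - 4*f
G = 3136/81 (G = (-6 - 2/9)² = (-56/9)² = 3136/81 ≈ 38.716)
o(K, z) = 3136/81 - K
-21683 - o(-133, C(2, 0)) = -21683 - (3136/81 - 1*(-133)) = -21683 - (3136/81 + 133) = -21683 - 1*13909/81 = -21683 - 13909/81 = -1770232/81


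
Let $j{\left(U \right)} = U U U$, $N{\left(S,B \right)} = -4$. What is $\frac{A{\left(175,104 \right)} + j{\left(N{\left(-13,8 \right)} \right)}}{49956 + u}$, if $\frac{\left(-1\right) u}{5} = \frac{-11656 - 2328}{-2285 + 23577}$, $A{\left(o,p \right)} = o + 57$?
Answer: $\frac{223566}{66483317} \approx 0.0033627$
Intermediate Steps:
$A{\left(o,p \right)} = 57 + o$
$j{\left(U \right)} = U^{3}$ ($j{\left(U \right)} = U^{2} U = U^{3}$)
$u = \frac{17480}{5323}$ ($u = - 5 \frac{-11656 - 2328}{-2285 + 23577} = - 5 \left(- \frac{13984}{21292}\right) = - 5 \left(\left(-13984\right) \frac{1}{21292}\right) = \left(-5\right) \left(- \frac{3496}{5323}\right) = \frac{17480}{5323} \approx 3.2839$)
$\frac{A{\left(175,104 \right)} + j{\left(N{\left(-13,8 \right)} \right)}}{49956 + u} = \frac{\left(57 + 175\right) + \left(-4\right)^{3}}{49956 + \frac{17480}{5323}} = \frac{232 - 64}{\frac{265933268}{5323}} = 168 \cdot \frac{5323}{265933268} = \frac{223566}{66483317}$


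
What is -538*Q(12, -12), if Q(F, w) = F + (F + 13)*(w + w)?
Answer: 316344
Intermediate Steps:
Q(F, w) = F + 2*w*(13 + F) (Q(F, w) = F + (13 + F)*(2*w) = F + 2*w*(13 + F))
-538*Q(12, -12) = -538*(12 + 26*(-12) + 2*12*(-12)) = -538*(12 - 312 - 288) = -538*(-588) = 316344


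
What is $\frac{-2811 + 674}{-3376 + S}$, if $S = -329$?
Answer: $\frac{2137}{3705} \approx 0.57679$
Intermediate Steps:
$\frac{-2811 + 674}{-3376 + S} = \frac{-2811 + 674}{-3376 - 329} = - \frac{2137}{-3705} = \left(-2137\right) \left(- \frac{1}{3705}\right) = \frac{2137}{3705}$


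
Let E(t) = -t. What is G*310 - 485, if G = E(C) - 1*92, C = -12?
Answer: -25285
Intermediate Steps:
G = -80 (G = -1*(-12) - 1*92 = 12 - 92 = -80)
G*310 - 485 = -80*310 - 485 = -24800 - 485 = -25285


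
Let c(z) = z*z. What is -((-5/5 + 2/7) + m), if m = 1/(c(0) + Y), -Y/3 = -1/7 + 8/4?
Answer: 244/273 ≈ 0.89377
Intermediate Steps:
c(z) = z**2
Y = -39/7 (Y = -3*(-1/7 + 8/4) = -3*(-1*1/7 + 8*(1/4)) = -3*(-1/7 + 2) = -3*13/7 = -39/7 ≈ -5.5714)
m = -7/39 (m = 1/(0**2 - 39/7) = 1/(0 - 39/7) = 1/(-39/7) = -7/39 ≈ -0.17949)
-((-5/5 + 2/7) + m) = -((-5/5 + 2/7) - 7/39) = -((-5*1/5 + 2*(1/7)) - 7/39) = -((-1 + 2/7) - 7/39) = -(-5/7 - 7/39) = -1*(-244/273) = 244/273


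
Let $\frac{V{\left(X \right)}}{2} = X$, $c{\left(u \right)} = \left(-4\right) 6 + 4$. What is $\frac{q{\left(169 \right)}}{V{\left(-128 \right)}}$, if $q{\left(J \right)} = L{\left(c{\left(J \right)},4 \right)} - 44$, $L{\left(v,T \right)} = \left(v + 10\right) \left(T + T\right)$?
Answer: $\frac{31}{64} \approx 0.48438$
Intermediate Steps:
$c{\left(u \right)} = -20$ ($c{\left(u \right)} = -24 + 4 = -20$)
$L{\left(v,T \right)} = 2 T \left(10 + v\right)$ ($L{\left(v,T \right)} = \left(10 + v\right) 2 T = 2 T \left(10 + v\right)$)
$V{\left(X \right)} = 2 X$
$q{\left(J \right)} = -124$ ($q{\left(J \right)} = 2 \cdot 4 \left(10 - 20\right) - 44 = 2 \cdot 4 \left(-10\right) - 44 = -80 - 44 = -124$)
$\frac{q{\left(169 \right)}}{V{\left(-128 \right)}} = - \frac{124}{2 \left(-128\right)} = - \frac{124}{-256} = \left(-124\right) \left(- \frac{1}{256}\right) = \frac{31}{64}$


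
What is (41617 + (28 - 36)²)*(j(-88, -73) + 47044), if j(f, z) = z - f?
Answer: 1961466179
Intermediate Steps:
(41617 + (28 - 36)²)*(j(-88, -73) + 47044) = (41617 + (28 - 36)²)*((-73 - 1*(-88)) + 47044) = (41617 + (-8)²)*((-73 + 88) + 47044) = (41617 + 64)*(15 + 47044) = 41681*47059 = 1961466179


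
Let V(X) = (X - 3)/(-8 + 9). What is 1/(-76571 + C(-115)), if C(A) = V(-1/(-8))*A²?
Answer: -8/916743 ≈ -8.7266e-6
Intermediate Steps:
V(X) = -3 + X (V(X) = (-3 + X)/1 = (-3 + X)*1 = -3 + X)
C(A) = -23*A²/8 (C(A) = (-3 - 1/(-8))*A² = (-3 - 1*(-⅛))*A² = (-3 + ⅛)*A² = -23*A²/8)
1/(-76571 + C(-115)) = 1/(-76571 - 23/8*(-115)²) = 1/(-76571 - 23/8*13225) = 1/(-76571 - 304175/8) = 1/(-916743/8) = -8/916743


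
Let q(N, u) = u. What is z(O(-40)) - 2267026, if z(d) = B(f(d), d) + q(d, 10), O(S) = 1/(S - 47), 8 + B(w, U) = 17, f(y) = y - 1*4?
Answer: -2267007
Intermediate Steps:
f(y) = -4 + y (f(y) = y - 4 = -4 + y)
B(w, U) = 9 (B(w, U) = -8 + 17 = 9)
O(S) = 1/(-47 + S)
z(d) = 19 (z(d) = 9 + 10 = 19)
z(O(-40)) - 2267026 = 19 - 2267026 = -2267007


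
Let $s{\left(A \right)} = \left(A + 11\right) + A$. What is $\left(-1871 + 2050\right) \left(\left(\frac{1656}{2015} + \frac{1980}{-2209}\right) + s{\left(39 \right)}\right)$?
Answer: $\frac{70851676001}{4451135} \approx 15918.0$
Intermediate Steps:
$s{\left(A \right)} = 11 + 2 A$ ($s{\left(A \right)} = \left(11 + A\right) + A = 11 + 2 A$)
$\left(-1871 + 2050\right) \left(\left(\frac{1656}{2015} + \frac{1980}{-2209}\right) + s{\left(39 \right)}\right) = \left(-1871 + 2050\right) \left(\left(\frac{1656}{2015} + \frac{1980}{-2209}\right) + \left(11 + 2 \cdot 39\right)\right) = 179 \left(\left(1656 \cdot \frac{1}{2015} + 1980 \left(- \frac{1}{2209}\right)\right) + \left(11 + 78\right)\right) = 179 \left(\left(\frac{1656}{2015} - \frac{1980}{2209}\right) + 89\right) = 179 \left(- \frac{331596}{4451135} + 89\right) = 179 \cdot \frac{395819419}{4451135} = \frac{70851676001}{4451135}$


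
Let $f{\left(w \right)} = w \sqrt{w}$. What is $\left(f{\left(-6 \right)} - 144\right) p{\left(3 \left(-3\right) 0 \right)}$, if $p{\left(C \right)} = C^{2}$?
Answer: $0$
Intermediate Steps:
$f{\left(w \right)} = w^{\frac{3}{2}}$
$\left(f{\left(-6 \right)} - 144\right) p{\left(3 \left(-3\right) 0 \right)} = \left(\left(-6\right)^{\frac{3}{2}} - 144\right) \left(3 \left(-3\right) 0\right)^{2} = \left(- 6 i \sqrt{6} - 144\right) \left(\left(-9\right) 0\right)^{2} = \left(-144 - 6 i \sqrt{6}\right) 0^{2} = \left(-144 - 6 i \sqrt{6}\right) 0 = 0$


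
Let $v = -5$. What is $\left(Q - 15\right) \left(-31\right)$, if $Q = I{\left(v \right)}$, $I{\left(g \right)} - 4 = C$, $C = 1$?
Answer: $310$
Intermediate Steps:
$I{\left(g \right)} = 5$ ($I{\left(g \right)} = 4 + 1 = 5$)
$Q = 5$
$\left(Q - 15\right) \left(-31\right) = \left(5 - 15\right) \left(-31\right) = \left(-10\right) \left(-31\right) = 310$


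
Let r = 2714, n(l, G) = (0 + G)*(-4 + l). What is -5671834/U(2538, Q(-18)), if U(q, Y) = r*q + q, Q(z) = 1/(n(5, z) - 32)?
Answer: -2835917/3445335 ≈ -0.82312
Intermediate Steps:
n(l, G) = G*(-4 + l)
Q(z) = 1/(-32 + z) (Q(z) = 1/(z*(-4 + 5) - 32) = 1/(z*1 - 32) = 1/(z - 32) = 1/(-32 + z))
U(q, Y) = 2715*q (U(q, Y) = 2714*q + q = 2715*q)
-5671834/U(2538, Q(-18)) = -5671834/(2715*2538) = -5671834/6890670 = -5671834*1/6890670 = -2835917/3445335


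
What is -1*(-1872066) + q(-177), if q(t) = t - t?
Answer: 1872066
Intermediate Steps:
q(t) = 0
-1*(-1872066) + q(-177) = -1*(-1872066) + 0 = 1872066 + 0 = 1872066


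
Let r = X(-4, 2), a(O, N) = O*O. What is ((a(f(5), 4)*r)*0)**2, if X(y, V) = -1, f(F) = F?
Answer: 0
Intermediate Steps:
a(O, N) = O**2
r = -1
((a(f(5), 4)*r)*0)**2 = ((5**2*(-1))*0)**2 = ((25*(-1))*0)**2 = (-25*0)**2 = 0**2 = 0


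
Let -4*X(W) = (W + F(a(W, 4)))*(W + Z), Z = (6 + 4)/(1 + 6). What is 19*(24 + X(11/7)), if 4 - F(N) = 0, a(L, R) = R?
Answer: 10545/28 ≈ 376.61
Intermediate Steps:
F(N) = 4 (F(N) = 4 - 1*0 = 4 + 0 = 4)
Z = 10/7 ≈ 1.4286
X(W) = -(4 + W)*(10/7 + W)/4 (X(W) = -(W + 4)*(W + 10/7)/4 = -(4 + W)*(10/7 + W)/4)
19*(24 + X(11/7)) = 19*(24 + (-10/7 - 209/(14*7) - (11/7)²/4)) = 19*(24 + (-10/7 - 209/(14*7) - (11*(⅐))²/4)) = 19*(24 + (-10/7 - 19/14*11/7 - (11/7)²/4)) = 19*(24 + (-10/7 - 209/98 - ¼*121/49)) = 19*(24 + (-10/7 - 209/98 - 121/196)) = 19*(24 - 117/28) = 19*(555/28) = 10545/28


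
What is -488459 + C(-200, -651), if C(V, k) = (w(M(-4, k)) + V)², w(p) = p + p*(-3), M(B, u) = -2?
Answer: -450043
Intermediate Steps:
w(p) = -2*p (w(p) = p - 3*p = -2*p)
C(V, k) = (4 + V)² (C(V, k) = (-2*(-2) + V)² = (4 + V)²)
-488459 + C(-200, -651) = -488459 + (4 - 200)² = -488459 + (-196)² = -488459 + 38416 = -450043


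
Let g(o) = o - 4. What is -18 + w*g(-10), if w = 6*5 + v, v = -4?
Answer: -382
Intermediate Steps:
g(o) = -4 + o
w = 26 (w = 6*5 - 4 = 30 - 4 = 26)
-18 + w*g(-10) = -18 + 26*(-4 - 10) = -18 + 26*(-14) = -18 - 364 = -382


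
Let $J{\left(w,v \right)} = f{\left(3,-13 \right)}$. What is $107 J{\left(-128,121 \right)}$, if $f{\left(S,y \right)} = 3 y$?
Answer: $-4173$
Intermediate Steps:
$J{\left(w,v \right)} = -39$ ($J{\left(w,v \right)} = 3 \left(-13\right) = -39$)
$107 J{\left(-128,121 \right)} = 107 \left(-39\right) = -4173$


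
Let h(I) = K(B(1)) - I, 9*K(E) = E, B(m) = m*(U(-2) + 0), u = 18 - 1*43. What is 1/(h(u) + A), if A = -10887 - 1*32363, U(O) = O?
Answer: -9/389027 ≈ -2.3135e-5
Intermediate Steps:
u = -25 (u = 18 - 43 = -25)
B(m) = -2*m (B(m) = m*(-2 + 0) = m*(-2) = -2*m)
A = -43250 (A = -10887 - 32363 = -43250)
K(E) = E/9
h(I) = -2/9 - I (h(I) = (-2*1)/9 - I = (⅑)*(-2) - I = -2/9 - I)
1/(h(u) + A) = 1/((-2/9 - 1*(-25)) - 43250) = 1/((-2/9 + 25) - 43250) = 1/(223/9 - 43250) = 1/(-389027/9) = -9/389027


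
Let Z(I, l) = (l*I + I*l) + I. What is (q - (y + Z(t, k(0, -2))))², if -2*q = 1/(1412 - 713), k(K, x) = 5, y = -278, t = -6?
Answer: 231275389921/1954404 ≈ 1.1834e+5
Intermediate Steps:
Z(I, l) = I + 2*I*l (Z(I, l) = (I*l + I*l) + I = 2*I*l + I = I + 2*I*l)
q = -1/1398 (q = -1/(2*(1412 - 713)) = -½/699 = -½*1/699 = -1/1398 ≈ -0.00071531)
(q - (y + Z(t, k(0, -2))))² = (-1/1398 - (-278 - 6*(1 + 2*5)))² = (-1/1398 - (-278 - 6*(1 + 10)))² = (-1/1398 - (-278 - 6*11))² = (-1/1398 - (-278 - 66))² = (-1/1398 - 1*(-344))² = (-1/1398 + 344)² = (480911/1398)² = 231275389921/1954404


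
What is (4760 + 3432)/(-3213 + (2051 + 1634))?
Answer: 1024/59 ≈ 17.356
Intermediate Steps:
(4760 + 3432)/(-3213 + (2051 + 1634)) = 8192/(-3213 + 3685) = 8192/472 = 8192*(1/472) = 1024/59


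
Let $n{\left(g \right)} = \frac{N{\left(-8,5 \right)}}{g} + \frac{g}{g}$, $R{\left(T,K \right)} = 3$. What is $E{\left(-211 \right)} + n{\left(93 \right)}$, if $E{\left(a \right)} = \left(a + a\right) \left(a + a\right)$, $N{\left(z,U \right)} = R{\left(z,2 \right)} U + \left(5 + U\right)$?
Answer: $\frac{16561930}{93} \approx 1.7809 \cdot 10^{5}$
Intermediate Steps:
$N{\left(z,U \right)} = 5 + 4 U$ ($N{\left(z,U \right)} = 3 U + \left(5 + U\right) = 5 + 4 U$)
$E{\left(a \right)} = 4 a^{2}$ ($E{\left(a \right)} = 2 a 2 a = 4 a^{2}$)
$n{\left(g \right)} = 1 + \frac{25}{g}$ ($n{\left(g \right)} = \frac{5 + 4 \cdot 5}{g} + \frac{g}{g} = \frac{5 + 20}{g} + 1 = \frac{25}{g} + 1 = 1 + \frac{25}{g}$)
$E{\left(-211 \right)} + n{\left(93 \right)} = 4 \left(-211\right)^{2} + \frac{25 + 93}{93} = 4 \cdot 44521 + \frac{1}{93} \cdot 118 = 178084 + \frac{118}{93} = \frac{16561930}{93}$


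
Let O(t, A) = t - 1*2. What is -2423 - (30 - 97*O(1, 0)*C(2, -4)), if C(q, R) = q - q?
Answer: -2453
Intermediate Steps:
C(q, R) = 0
O(t, A) = -2 + t (O(t, A) = t - 2 = -2 + t)
-2423 - (30 - 97*O(1, 0)*C(2, -4)) = -2423 - (30 - 97*(-2 + 1)*0) = -2423 - (30 - (-97)*0) = -2423 - (30 - 97*0) = -2423 - (30 + 0) = -2423 - 1*30 = -2423 - 30 = -2453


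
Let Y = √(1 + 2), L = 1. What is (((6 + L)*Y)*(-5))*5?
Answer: -175*√3 ≈ -303.11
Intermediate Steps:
Y = √3 ≈ 1.7320
(((6 + L)*Y)*(-5))*5 = (((6 + 1)*√3)*(-5))*5 = ((7*√3)*(-5))*5 = -35*√3*5 = -175*√3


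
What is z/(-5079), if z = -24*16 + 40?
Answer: 344/5079 ≈ 0.067730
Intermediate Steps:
z = -344 (z = -384 + 40 = -344)
z/(-5079) = -344/(-5079) = -344*(-1/5079) = 344/5079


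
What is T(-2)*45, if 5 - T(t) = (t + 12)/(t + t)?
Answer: 675/2 ≈ 337.50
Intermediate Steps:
T(t) = 5 - (12 + t)/(2*t) (T(t) = 5 - (t + 12)/(t + t) = 5 - (12 + t)/(2*t))
T(-2)*45 = (9/2 - 6/(-2))*45 = (9/2 - 6*(-½))*45 = (9/2 + 3)*45 = (15/2)*45 = 675/2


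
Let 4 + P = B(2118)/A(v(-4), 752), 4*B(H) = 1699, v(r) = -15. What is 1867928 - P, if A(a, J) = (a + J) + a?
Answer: 5394585917/2888 ≈ 1.8679e+6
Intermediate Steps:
A(a, J) = J + 2*a (A(a, J) = (J + a) + a = J + 2*a)
B(H) = 1699/4 (B(H) = (¼)*1699 = 1699/4)
P = -9853/2888 (P = -4 + 1699/(4*(752 + 2*(-15))) = -4 + 1699/(4*(752 - 30)) = -4 + (1699/4)/722 = -4 + (1699/4)*(1/722) = -4 + 1699/2888 = -9853/2888 ≈ -3.4117)
1867928 - P = 1867928 - 1*(-9853/2888) = 1867928 + 9853/2888 = 5394585917/2888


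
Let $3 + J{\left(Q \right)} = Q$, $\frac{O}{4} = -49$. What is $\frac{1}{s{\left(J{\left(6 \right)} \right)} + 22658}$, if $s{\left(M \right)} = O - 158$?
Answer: $\frac{1}{22304} \approx 4.4835 \cdot 10^{-5}$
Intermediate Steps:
$O = -196$ ($O = 4 \left(-49\right) = -196$)
$J{\left(Q \right)} = -3 + Q$
$s{\left(M \right)} = -354$ ($s{\left(M \right)} = -196 - 158 = -354$)
$\frac{1}{s{\left(J{\left(6 \right)} \right)} + 22658} = \frac{1}{-354 + 22658} = \frac{1}{22304}$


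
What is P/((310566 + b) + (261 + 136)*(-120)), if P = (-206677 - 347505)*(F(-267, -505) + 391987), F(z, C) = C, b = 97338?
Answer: -18079356477/30022 ≈ -6.0220e+5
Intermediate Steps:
P = -216952277724 (P = (-206677 - 347505)*(-505 + 391987) = -554182*391482 = -216952277724)
P/((310566 + b) + (261 + 136)*(-120)) = -216952277724/((310566 + 97338) + (261 + 136)*(-120)) = -216952277724/(407904 + 397*(-120)) = -216952277724/(407904 - 47640) = -216952277724/360264 = -216952277724*1/360264 = -18079356477/30022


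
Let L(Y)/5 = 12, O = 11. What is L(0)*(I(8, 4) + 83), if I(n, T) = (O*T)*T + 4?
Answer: 15780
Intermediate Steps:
I(n, T) = 4 + 11*T² (I(n, T) = (11*T)*T + 4 = 11*T² + 4 = 4 + 11*T²)
L(Y) = 60 (L(Y) = 5*12 = 60)
L(0)*(I(8, 4) + 83) = 60*((4 + 11*4²) + 83) = 60*((4 + 11*16) + 83) = 60*((4 + 176) + 83) = 60*(180 + 83) = 60*263 = 15780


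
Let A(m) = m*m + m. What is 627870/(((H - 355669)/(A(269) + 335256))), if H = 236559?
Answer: -25609938282/11911 ≈ -2.1501e+6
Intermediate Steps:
A(m) = m + m² (A(m) = m² + m = m + m²)
627870/(((H - 355669)/(A(269) + 335256))) = 627870/(((236559 - 355669)/(269*(1 + 269) + 335256))) = 627870/((-119110/(269*270 + 335256))) = 627870/((-119110/(72630 + 335256))) = 627870/((-119110/407886)) = 627870/((-119110*1/407886)) = 627870/(-59555/203943) = 627870*(-203943/59555) = -25609938282/11911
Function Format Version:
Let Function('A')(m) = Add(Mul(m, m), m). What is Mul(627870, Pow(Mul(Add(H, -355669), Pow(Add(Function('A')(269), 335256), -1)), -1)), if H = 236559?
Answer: Rational(-25609938282, 11911) ≈ -2.1501e+6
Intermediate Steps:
Function('A')(m) = Add(m, Pow(m, 2)) (Function('A')(m) = Add(Pow(m, 2), m) = Add(m, Pow(m, 2)))
Mul(627870, Pow(Mul(Add(H, -355669), Pow(Add(Function('A')(269), 335256), -1)), -1)) = Mul(627870, Pow(Mul(Add(236559, -355669), Pow(Add(Mul(269, Add(1, 269)), 335256), -1)), -1)) = Mul(627870, Pow(Mul(-119110, Pow(Add(Mul(269, 270), 335256), -1)), -1)) = Mul(627870, Pow(Mul(-119110, Pow(Add(72630, 335256), -1)), -1)) = Mul(627870, Pow(Mul(-119110, Pow(407886, -1)), -1)) = Mul(627870, Pow(Mul(-119110, Rational(1, 407886)), -1)) = Mul(627870, Pow(Rational(-59555, 203943), -1)) = Mul(627870, Rational(-203943, 59555)) = Rational(-25609938282, 11911)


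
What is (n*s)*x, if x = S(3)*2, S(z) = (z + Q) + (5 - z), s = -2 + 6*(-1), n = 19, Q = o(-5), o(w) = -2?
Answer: -912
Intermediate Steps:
Q = -2
s = -8 (s = -2 - 6 = -8)
S(z) = 3 (S(z) = (z - 2) + (5 - z) = (-2 + z) + (5 - z) = 3)
x = 6 (x = 3*2 = 6)
(n*s)*x = (19*(-8))*6 = -152*6 = -912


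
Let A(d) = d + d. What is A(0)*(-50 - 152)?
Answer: 0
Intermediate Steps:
A(d) = 2*d
A(0)*(-50 - 152) = (2*0)*(-50 - 152) = 0*(-202) = 0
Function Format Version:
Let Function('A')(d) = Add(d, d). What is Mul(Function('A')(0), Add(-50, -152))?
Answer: 0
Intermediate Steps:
Function('A')(d) = Mul(2, d)
Mul(Function('A')(0), Add(-50, -152)) = Mul(Mul(2, 0), Add(-50, -152)) = Mul(0, -202) = 0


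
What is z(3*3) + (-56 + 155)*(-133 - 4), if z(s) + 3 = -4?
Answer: -13570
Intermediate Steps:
z(s) = -7 (z(s) = -3 - 4 = -7)
z(3*3) + (-56 + 155)*(-133 - 4) = -7 + (-56 + 155)*(-133 - 4) = -7 + 99*(-137) = -7 - 13563 = -13570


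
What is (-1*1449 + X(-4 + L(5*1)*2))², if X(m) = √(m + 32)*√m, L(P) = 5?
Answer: 2099829 - 5796*√57 ≈ 2.0561e+6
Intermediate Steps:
X(m) = √m*√(32 + m) (X(m) = √(32 + m)*√m = √m*√(32 + m))
(-1*1449 + X(-4 + L(5*1)*2))² = (-1*1449 + √(-4 + 5*2)*√(32 + (-4 + 5*2)))² = (-1449 + √(-4 + 10)*√(32 + (-4 + 10)))² = (-1449 + √6*√(32 + 6))² = (-1449 + √6*√38)² = (-1449 + 2*√57)²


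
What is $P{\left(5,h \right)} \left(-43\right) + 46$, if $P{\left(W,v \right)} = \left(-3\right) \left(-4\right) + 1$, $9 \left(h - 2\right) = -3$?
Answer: $-513$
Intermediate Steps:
$h = \frac{5}{3}$ ($h = 2 + \frac{1}{9} \left(-3\right) = 2 - \frac{1}{3} = \frac{5}{3} \approx 1.6667$)
$P{\left(W,v \right)} = 13$ ($P{\left(W,v \right)} = 12 + 1 = 13$)
$P{\left(5,h \right)} \left(-43\right) + 46 = 13 \left(-43\right) + 46 = -559 + 46 = -513$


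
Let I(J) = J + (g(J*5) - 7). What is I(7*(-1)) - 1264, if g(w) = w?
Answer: -1313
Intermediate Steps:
I(J) = -7 + 6*J (I(J) = J + (J*5 - 7) = J + (5*J - 7) = J + (-7 + 5*J) = -7 + 6*J)
I(7*(-1)) - 1264 = (-7 + 6*(7*(-1))) - 1264 = (-7 + 6*(-7)) - 1264 = (-7 - 42) - 1264 = -49 - 1264 = -1313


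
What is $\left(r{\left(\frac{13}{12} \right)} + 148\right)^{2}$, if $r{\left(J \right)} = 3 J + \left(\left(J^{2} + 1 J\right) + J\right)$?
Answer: $\frac{495552121}{20736} \approx 23898.0$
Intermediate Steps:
$r{\left(J \right)} = J^{2} + 5 J$ ($r{\left(J \right)} = 3 J + \left(\left(J^{2} + J\right) + J\right) = 3 J + \left(\left(J + J^{2}\right) + J\right) = 3 J + \left(J^{2} + 2 J\right) = J^{2} + 5 J$)
$\left(r{\left(\frac{13}{12} \right)} + 148\right)^{2} = \left(\frac{13}{12} \left(5 + \frac{13}{12}\right) + 148\right)^{2} = \left(13 \cdot \frac{1}{12} \left(5 + 13 \cdot \frac{1}{12}\right) + 148\right)^{2} = \left(\frac{13 \left(5 + \frac{13}{12}\right)}{12} + 148\right)^{2} = \left(\frac{13}{12} \cdot \frac{73}{12} + 148\right)^{2} = \left(\frac{949}{144} + 148\right)^{2} = \left(\frac{22261}{144}\right)^{2} = \frac{495552121}{20736}$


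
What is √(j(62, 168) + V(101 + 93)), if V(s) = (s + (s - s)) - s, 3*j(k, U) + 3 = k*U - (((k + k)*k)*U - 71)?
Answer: 10*I*√38433/3 ≈ 653.48*I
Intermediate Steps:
j(k, U) = 68/3 - 2*U*k²/3 + U*k/3 (j(k, U) = -1 + (k*U - (((k + k)*k)*U - 71))/3 = -1 + (U*k - (((2*k)*k)*U - 71))/3 = -1 + (U*k - ((2*k²)*U - 71))/3 = -1 + (U*k - (2*U*k² - 71))/3 = -1 + (U*k - (-71 + 2*U*k²))/3 = -1 + (U*k + (71 - 2*U*k²))/3 = -1 + (71 + U*k - 2*U*k²)/3 = -1 + (71/3 - 2*U*k²/3 + U*k/3) = 68/3 - 2*U*k²/3 + U*k/3)
V(s) = 0 (V(s) = (s + 0) - s = s - s = 0)
√(j(62, 168) + V(101 + 93)) = √((68/3 - ⅔*168*62² + (⅓)*168*62) + 0) = √((68/3 - ⅔*168*3844 + 3472) + 0) = √((68/3 - 430528 + 3472) + 0) = √(-1281100/3 + 0) = √(-1281100/3) = 10*I*√38433/3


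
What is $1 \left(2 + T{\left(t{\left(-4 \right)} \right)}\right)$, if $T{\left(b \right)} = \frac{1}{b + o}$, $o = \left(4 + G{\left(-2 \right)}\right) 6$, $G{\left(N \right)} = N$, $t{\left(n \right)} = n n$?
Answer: $\frac{57}{28} \approx 2.0357$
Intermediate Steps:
$t{\left(n \right)} = n^{2}$
$o = 12$ ($o = \left(4 - 2\right) 6 = 2 \cdot 6 = 12$)
$T{\left(b \right)} = \frac{1}{12 + b}$ ($T{\left(b \right)} = \frac{1}{b + 12} = \frac{1}{12 + b}$)
$1 \left(2 + T{\left(t{\left(-4 \right)} \right)}\right) = 1 \left(2 + \frac{1}{12 + \left(-4\right)^{2}}\right) = 1 \left(2 + \frac{1}{12 + 16}\right) = 1 \left(2 + \frac{1}{28}\right) = 1 \cdot \frac{57}{28} = \frac{57}{28}$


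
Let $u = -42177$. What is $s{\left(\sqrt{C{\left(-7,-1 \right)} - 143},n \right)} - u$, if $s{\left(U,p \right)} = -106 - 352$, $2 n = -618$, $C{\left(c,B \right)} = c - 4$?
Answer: $41719$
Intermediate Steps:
$C{\left(c,B \right)} = -4 + c$ ($C{\left(c,B \right)} = c - 4 = -4 + c$)
$n = -309$ ($n = \frac{1}{2} \left(-618\right) = -309$)
$s{\left(U,p \right)} = -458$ ($s{\left(U,p \right)} = -106 - 352 = -458$)
$s{\left(\sqrt{C{\left(-7,-1 \right)} - 143},n \right)} - u = -458 - -42177 = -458 + 42177 = 41719$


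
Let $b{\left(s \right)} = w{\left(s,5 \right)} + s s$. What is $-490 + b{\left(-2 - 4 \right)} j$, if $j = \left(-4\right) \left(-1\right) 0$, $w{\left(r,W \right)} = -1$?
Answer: $-490$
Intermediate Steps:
$j = 0$ ($j = 4 \cdot 0 = 0$)
$b{\left(s \right)} = -1 + s^{2}$ ($b{\left(s \right)} = -1 + s s = -1 + s^{2}$)
$-490 + b{\left(-2 - 4 \right)} j = -490 + \left(-1 + \left(-2 - 4\right)^{2}\right) 0 = -490 + \left(-1 + \left(-6\right)^{2}\right) 0 = -490 + \left(-1 + 36\right) 0 = -490 + 35 \cdot 0 = -490 + 0 = -490$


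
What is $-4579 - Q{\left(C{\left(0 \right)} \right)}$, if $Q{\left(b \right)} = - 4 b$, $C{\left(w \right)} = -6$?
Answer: $-4603$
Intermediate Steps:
$-4579 - Q{\left(C{\left(0 \right)} \right)} = -4579 - \left(-4\right) \left(-6\right) = -4579 - 24 = -4603$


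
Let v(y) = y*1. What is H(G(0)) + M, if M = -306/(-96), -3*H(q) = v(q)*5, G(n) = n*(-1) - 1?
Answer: 233/48 ≈ 4.8542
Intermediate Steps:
v(y) = y
G(n) = -1 - n (G(n) = -n - 1 = -1 - n)
H(q) = -5*q/3 (H(q) = -q*5/3 = -5*q/3)
M = 51/16 (M = -306*(-1/96) = 51/16 ≈ 3.1875)
H(G(0)) + M = -5*(-1 - 1*0)/3 + 51/16 = -5*(-1 + 0)/3 + 51/16 = -5/3*(-1) + 51/16 = 5/3 + 51/16 = 233/48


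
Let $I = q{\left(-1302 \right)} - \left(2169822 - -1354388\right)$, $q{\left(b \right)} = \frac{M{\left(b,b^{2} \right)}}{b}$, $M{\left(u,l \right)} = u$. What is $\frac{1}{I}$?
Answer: $- \frac{1}{3524209} \approx -2.8375 \cdot 10^{-7}$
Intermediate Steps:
$q{\left(b \right)} = 1$ ($q{\left(b \right)} = \frac{b}{b} = 1$)
$I = -3524209$ ($I = 1 - \left(2169822 - -1354388\right) = 1 - \left(2169822 + 1354388\right) = 1 - 3524210 = -3524209$)
$\frac{1}{I} = \frac{1}{-3524209} = - \frac{1}{3524209}$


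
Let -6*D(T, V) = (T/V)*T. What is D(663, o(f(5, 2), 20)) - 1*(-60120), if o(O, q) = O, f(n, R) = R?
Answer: 93957/4 ≈ 23489.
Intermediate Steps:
D(T, V) = -T²/(6*V) (D(T, V) = -T/V*T/6 = -T²/(6*V))
D(663, o(f(5, 2), 20)) - 1*(-60120) = -⅙*663²/2 - 1*(-60120) = -⅙*439569*½ + 60120 = -146523/4 + 60120 = 93957/4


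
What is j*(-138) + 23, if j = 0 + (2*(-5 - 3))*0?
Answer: 23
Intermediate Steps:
j = 0 (j = 0 + (2*(-8))*0 = 0 - 16*0 = 0 + 0 = 0)
j*(-138) + 23 = 0*(-138) + 23 = 0 + 23 = 23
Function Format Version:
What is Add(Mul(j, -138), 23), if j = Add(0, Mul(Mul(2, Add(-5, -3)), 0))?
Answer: 23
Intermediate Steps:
j = 0 (j = Add(0, Mul(Mul(2, -8), 0)) = Add(0, Mul(-16, 0)) = Add(0, 0) = 0)
Add(Mul(j, -138), 23) = Add(Mul(0, -138), 23) = Add(0, 23) = 23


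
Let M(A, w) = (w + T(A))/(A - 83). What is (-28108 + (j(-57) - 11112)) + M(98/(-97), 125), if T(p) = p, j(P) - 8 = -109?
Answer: -320438856/8149 ≈ -39323.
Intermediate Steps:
j(P) = -101 (j(P) = 8 - 109 = -101)
M(A, w) = (A + w)/(-83 + A) (M(A, w) = (w + A)/(A - 83) = (A + w)/(-83 + A))
(-28108 + (j(-57) - 11112)) + M(98/(-97), 125) = (-28108 + (-101 - 11112)) + (98/(-97) + 125)/(-83 + 98/(-97)) = (-28108 - 11213) + (98*(-1/97) + 125)/(-83 + 98*(-1/97)) = -39321 + (-98/97 + 125)/(-83 - 98/97) = -39321 + (12027/97)/(-8149/97) = -39321 - 97/8149*12027/97 = -39321 - 12027/8149 = -320438856/8149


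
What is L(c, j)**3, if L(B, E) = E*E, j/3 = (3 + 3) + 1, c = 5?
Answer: 85766121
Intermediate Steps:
j = 21 (j = 3*((3 + 3) + 1) = 3*(6 + 1) = 3*7 = 21)
L(B, E) = E**2
L(c, j)**3 = (21**2)**3 = 441**3 = 85766121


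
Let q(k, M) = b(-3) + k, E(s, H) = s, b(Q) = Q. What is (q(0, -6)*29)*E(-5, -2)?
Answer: 435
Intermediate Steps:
q(k, M) = -3 + k
(q(0, -6)*29)*E(-5, -2) = ((-3 + 0)*29)*(-5) = -3*29*(-5) = -87*(-5) = 435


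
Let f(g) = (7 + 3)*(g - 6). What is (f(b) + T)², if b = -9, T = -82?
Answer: 53824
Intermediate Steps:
f(g) = -60 + 10*g (f(g) = 10*(-6 + g) = -60 + 10*g)
(f(b) + T)² = ((-60 + 10*(-9)) - 82)² = ((-60 - 90) - 82)² = (-150 - 82)² = (-232)² = 53824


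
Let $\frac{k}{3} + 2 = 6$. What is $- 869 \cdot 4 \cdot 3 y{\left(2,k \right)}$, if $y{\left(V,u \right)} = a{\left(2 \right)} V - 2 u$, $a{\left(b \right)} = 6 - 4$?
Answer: $208560$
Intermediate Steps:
$k = 12$ ($k = -6 + 3 \cdot 6 = -6 + 18 = 12$)
$a{\left(b \right)} = 2$ ($a{\left(b \right)} = 6 - 4 = 2$)
$y{\left(V,u \right)} = - 2 u + 2 V$ ($y{\left(V,u \right)} = 2 V - 2 u = - 2 u + 2 V$)
$- 869 \cdot 4 \cdot 3 y{\left(2,k \right)} = - 869 \cdot 4 \cdot 3 \left(\left(-2\right) 12 + 2 \cdot 2\right) = - 869 \cdot 12 \left(-24 + 4\right) = - 869 \cdot 12 \left(-20\right) = \left(-869\right) \left(-240\right) = 208560$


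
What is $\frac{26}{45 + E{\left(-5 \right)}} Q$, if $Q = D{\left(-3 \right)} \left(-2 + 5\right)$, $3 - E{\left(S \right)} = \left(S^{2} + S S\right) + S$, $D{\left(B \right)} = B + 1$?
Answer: $-52$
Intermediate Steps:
$D{\left(B \right)} = 1 + B$
$E{\left(S \right)} = 3 - S - 2 S^{2}$ ($E{\left(S \right)} = 3 - \left(\left(S^{2} + S S\right) + S\right) = 3 - \left(\left(S^{2} + S^{2}\right) + S\right) = 3 - \left(2 S^{2} + S\right) = 3 - \left(S + 2 S^{2}\right) = 3 - S - 2 S^{2}$)
$Q = -6$ ($Q = \left(1 - 3\right) \left(-2 + 5\right) = \left(-2\right) 3 = -6$)
$\frac{26}{45 + E{\left(-5 \right)}} Q = \frac{26}{45 - \left(-8 + 50\right)} \left(-6\right) = \frac{26}{45 + \left(3 + 5 - 50\right)} \left(-6\right) = \frac{26}{45 - 42} \left(-6\right) = \frac{26}{3} \left(-6\right) = -52$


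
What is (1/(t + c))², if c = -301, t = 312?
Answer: 1/121 ≈ 0.0082645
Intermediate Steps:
(1/(t + c))² = (1/(312 - 301))² = (1/11)² = 1/121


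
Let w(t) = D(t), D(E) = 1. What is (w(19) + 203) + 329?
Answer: 533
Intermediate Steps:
w(t) = 1
(w(19) + 203) + 329 = (1 + 203) + 329 = 204 + 329 = 533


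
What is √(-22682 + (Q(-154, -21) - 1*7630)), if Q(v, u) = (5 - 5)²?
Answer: 6*I*√842 ≈ 174.1*I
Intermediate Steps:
Q(v, u) = 0 (Q(v, u) = 0² = 0)
√(-22682 + (Q(-154, -21) - 1*7630)) = √(-22682 + (0 - 1*7630)) = √(-22682 + (0 - 7630)) = √(-22682 - 7630) = √(-30312) = 6*I*√842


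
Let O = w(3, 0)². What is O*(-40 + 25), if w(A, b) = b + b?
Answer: 0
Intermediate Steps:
w(A, b) = 2*b
O = 0 (O = (2*0)² = 0² = 0)
O*(-40 + 25) = 0*(-40 + 25) = 0*(-15) = 0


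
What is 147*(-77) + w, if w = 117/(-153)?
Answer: -192436/17 ≈ -11320.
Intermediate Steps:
w = -13/17 (w = 117*(-1/153) = -13/17 ≈ -0.76471)
147*(-77) + w = 147*(-77) - 13/17 = -11319 - 13/17 = -192436/17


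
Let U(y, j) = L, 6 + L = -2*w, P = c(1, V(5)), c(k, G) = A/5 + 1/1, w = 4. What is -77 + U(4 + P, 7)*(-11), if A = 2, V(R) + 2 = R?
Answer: 77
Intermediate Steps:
V(R) = -2 + R
c(k, G) = 7/5 (c(k, G) = 2/5 + 1/1 = 2*(⅕) + 1*1 = ⅖ + 1 = 7/5)
P = 7/5 ≈ 1.4000
L = -14 (L = -6 - 2*4 = -6 - 8 = -14)
U(y, j) = -14
-77 + U(4 + P, 7)*(-11) = -77 - 14*(-11) = -77 + 154 = 77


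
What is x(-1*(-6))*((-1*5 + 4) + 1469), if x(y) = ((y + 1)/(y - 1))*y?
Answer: 61656/5 ≈ 12331.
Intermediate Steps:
x(y) = y*(1 + y)/(-1 + y) (x(y) = ((1 + y)/(-1 + y))*y = y*(1 + y)/(-1 + y))
x(-1*(-6))*((-1*5 + 4) + 1469) = ((-1*(-6))*(1 - 1*(-6))/(-1 - 1*(-6)))*((-1*5 + 4) + 1469) = (6*(1 + 6)/(-1 + 6))*((-5 + 4) + 1469) = (6*7/5)*(-1 + 1469) = (6*(⅕)*7)*1468 = (42/5)*1468 = 61656/5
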